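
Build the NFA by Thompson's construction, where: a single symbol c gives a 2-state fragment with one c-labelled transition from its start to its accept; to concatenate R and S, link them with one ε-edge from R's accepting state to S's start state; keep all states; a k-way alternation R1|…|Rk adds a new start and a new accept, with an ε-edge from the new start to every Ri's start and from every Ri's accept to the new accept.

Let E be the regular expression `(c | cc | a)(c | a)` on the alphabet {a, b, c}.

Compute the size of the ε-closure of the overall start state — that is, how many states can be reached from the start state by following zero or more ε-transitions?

Work bottom-up. For each fragment F, track |ε-closure(F.start)| and whether F's accept lies in that closure (i.e. whether F accepts ε). A single-symbol fragment has closure size 1 and does not accept ε.
  cc — same as the first factor's closure: |closure| = 1
  c | cc | a — new start ε-reaches every alternative's start; none of them accept ε, so the new accept is not reached: |closure| = 1 + 1 + 1 + 1 = 4
  c | a — |closure| = 1 + 1 + 1 = 3 (the new accept is not ε-reachable since no branch accepts ε)
  (c | cc | a)(c | a) — same as the first factor's closure: |closure| = 4

4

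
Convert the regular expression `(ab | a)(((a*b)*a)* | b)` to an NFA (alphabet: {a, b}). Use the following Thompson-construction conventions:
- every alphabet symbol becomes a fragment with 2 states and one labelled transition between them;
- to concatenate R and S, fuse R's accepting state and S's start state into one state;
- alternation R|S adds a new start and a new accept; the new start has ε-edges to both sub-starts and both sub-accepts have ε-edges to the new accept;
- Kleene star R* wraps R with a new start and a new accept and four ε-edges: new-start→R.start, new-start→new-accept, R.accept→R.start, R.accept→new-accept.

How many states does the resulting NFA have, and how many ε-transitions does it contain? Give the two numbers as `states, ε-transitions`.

20, 20

Per subexpression:
Each of the 7 symbol leaves contributes 2 states and 0 ε-transitions.
  ab — 3 states, 0 ε-transitions
  ab | a — 7 states, 4 ε-transitions
  a* — 4 states, 4 ε-transitions
  a*b — 5 states, 4 ε-transitions
  (a*b)* — 7 states, 8 ε-transitions
  (a*b)*a — 8 states, 8 ε-transitions
  ((a*b)*a)* — 10 states, 12 ε-transitions
  ((a*b)*a)* | b — 14 states, 16 ε-transitions
  (ab | a)(((a*b)*a)* | b) — 20 states, 20 ε-transitions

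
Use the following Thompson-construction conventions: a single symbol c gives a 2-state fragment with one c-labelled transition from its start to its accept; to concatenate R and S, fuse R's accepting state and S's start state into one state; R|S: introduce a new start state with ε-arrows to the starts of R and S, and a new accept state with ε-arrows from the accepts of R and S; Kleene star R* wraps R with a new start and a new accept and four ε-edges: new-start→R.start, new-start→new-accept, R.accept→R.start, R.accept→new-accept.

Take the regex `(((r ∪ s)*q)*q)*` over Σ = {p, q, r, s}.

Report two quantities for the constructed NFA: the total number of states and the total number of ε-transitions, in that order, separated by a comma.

Building bottom-up:
Each of the 4 symbol leaves contributes 2 states and 0 ε-transitions.
  r ∪ s — 6 states, 4 ε-transitions
  (r ∪ s)* — 8 states, 8 ε-transitions
  (r ∪ s)*q — 9 states, 8 ε-transitions
  ((r ∪ s)*q)* — 11 states, 12 ε-transitions
  ((r ∪ s)*q)*q — 12 states, 12 ε-transitions
  (((r ∪ s)*q)*q)* — 14 states, 16 ε-transitions

14, 16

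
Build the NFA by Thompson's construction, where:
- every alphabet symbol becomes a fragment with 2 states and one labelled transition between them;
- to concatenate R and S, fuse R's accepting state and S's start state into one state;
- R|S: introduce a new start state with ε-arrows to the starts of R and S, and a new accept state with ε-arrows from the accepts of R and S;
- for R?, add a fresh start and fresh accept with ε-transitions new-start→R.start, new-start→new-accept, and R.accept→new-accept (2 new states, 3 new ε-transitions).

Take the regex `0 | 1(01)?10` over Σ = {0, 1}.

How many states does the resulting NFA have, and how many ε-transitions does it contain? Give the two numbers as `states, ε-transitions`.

12, 7

Per subexpression:
Each of the 6 symbol leaves contributes 2 states and 0 ε-transitions.
  01 = 3 states, 0 ε-transitions
  (01)? = 5 states, 3 ε-transitions
  1(01)?10 = 8 states, 3 ε-transitions
  0 | 1(01)?10 = 12 states, 7 ε-transitions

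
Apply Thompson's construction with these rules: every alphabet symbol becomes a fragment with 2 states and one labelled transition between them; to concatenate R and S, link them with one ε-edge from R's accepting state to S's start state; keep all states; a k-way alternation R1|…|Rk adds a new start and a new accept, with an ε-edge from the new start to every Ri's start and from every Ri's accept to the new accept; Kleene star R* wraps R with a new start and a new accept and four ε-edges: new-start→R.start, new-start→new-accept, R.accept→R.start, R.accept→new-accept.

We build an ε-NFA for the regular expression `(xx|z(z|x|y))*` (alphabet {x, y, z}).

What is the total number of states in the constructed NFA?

18

By structural recursion:
Each of the 6 symbol leaves contributes a 2-state fragment.
  xx — 4 states
  z|x|y — 8 states
  z(z|x|y) — 10 states
  xx|z(z|x|y) — 16 states
  (xx|z(z|x|y))* — 18 states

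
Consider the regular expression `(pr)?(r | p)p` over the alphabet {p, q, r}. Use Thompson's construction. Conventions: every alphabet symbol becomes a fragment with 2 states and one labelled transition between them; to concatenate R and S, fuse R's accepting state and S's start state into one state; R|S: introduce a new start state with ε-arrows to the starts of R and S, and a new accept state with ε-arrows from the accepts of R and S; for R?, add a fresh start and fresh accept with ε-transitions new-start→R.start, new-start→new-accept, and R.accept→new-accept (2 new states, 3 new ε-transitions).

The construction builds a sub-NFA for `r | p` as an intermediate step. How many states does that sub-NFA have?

6

Fragment for `r | p`:
Each of the 2 symbol leaves contributes a 2-state fragment.
  r | p → 6 states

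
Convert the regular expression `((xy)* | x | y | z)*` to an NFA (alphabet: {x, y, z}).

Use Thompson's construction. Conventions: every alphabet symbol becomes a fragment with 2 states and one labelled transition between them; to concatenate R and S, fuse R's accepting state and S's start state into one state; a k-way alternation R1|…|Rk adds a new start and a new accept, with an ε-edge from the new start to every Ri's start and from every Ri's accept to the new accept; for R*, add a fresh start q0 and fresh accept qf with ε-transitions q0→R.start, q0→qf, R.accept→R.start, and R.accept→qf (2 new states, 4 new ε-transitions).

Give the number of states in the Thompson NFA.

Building bottom-up:
Each of the 5 symbol leaves contributes a 2-state fragment.
  xy → 3 states
  (xy)* → 5 states
  (xy)* | x | y | z → 13 states
  ((xy)* | x | y | z)* → 15 states

15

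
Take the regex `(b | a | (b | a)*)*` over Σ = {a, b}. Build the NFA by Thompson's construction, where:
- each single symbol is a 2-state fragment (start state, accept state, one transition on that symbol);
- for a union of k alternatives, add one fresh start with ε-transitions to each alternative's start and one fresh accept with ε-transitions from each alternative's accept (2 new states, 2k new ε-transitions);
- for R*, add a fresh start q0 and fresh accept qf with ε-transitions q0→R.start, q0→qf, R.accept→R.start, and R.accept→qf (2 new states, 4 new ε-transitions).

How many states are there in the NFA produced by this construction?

16

Recursing over subexpressions:
Each of the 4 symbol leaves contributes a 2-state fragment.
  b | a — 6 states
  (b | a)* — 8 states
  b | a | (b | a)* — 14 states
  (b | a | (b | a)*)* — 16 states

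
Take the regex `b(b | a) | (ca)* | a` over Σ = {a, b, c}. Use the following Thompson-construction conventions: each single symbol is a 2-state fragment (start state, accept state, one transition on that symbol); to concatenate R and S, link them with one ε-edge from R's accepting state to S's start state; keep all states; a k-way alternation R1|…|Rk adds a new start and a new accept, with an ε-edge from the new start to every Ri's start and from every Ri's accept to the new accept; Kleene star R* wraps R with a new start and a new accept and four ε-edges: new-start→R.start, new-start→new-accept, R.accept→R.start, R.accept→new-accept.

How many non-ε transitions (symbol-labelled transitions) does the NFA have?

6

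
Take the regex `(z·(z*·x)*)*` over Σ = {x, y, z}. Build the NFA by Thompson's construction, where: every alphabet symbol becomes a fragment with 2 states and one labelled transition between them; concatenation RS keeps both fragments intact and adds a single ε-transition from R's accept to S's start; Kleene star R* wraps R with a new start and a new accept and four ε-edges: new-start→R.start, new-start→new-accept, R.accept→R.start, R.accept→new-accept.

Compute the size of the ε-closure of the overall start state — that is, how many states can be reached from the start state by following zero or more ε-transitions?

Compute the ε-closure size of each fragment's start state recursively; a symbol fragment's start has no outgoing ε-edge, so its closure is just itself (size 1).
  z* → new start has ε-edges to the inner start and to the new accept, so C = 2 + 1 = 3
  z*·x → the left operand accepts ε, so the closure extends into the next operand (via the concat ε-link); C = 3 + 1 = 4
  (z*·x)* → C = 1 (new start) + 4 (body) + 1 (new accept) = 6
  z·(z*·x)* → same as the first factor's closure: C = 1
  (z·(z*·x)*)* → C = 1 (new start) + 1 (body) + 1 (new accept) = 3

3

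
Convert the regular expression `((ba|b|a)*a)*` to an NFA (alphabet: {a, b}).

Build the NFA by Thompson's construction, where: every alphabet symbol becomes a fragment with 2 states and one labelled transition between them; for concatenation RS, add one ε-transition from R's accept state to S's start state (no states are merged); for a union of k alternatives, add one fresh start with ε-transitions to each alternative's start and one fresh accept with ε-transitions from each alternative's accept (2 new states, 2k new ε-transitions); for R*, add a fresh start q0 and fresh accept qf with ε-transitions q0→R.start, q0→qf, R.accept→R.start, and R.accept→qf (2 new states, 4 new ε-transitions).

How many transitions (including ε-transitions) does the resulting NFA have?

21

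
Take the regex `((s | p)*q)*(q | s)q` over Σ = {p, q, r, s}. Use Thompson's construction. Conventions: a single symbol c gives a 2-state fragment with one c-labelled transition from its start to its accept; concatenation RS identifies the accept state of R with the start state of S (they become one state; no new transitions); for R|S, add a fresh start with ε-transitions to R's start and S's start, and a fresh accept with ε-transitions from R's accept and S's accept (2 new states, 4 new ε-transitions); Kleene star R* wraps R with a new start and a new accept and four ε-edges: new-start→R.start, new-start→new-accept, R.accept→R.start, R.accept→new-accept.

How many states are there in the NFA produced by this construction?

17

Recursing over subexpressions:
Each of the 6 symbol leaves contributes a 2-state fragment.
  s | p = 6 states
  (s | p)* = 8 states
  (s | p)*q = 9 states
  ((s | p)*q)* = 11 states
  q | s = 6 states
  ((s | p)*q)*(q | s)q = 17 states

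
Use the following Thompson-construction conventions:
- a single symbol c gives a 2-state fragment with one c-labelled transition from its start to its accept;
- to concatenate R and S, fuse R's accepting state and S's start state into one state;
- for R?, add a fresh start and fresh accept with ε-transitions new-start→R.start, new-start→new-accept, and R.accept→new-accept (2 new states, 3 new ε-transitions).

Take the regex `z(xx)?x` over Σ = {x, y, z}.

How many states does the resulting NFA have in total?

7

Recursing over subexpressions:
Each of the 4 symbol leaves contributes a 2-state fragment.
  xx → 3 states
  (xx)? → 5 states
  z(xx)?x → 7 states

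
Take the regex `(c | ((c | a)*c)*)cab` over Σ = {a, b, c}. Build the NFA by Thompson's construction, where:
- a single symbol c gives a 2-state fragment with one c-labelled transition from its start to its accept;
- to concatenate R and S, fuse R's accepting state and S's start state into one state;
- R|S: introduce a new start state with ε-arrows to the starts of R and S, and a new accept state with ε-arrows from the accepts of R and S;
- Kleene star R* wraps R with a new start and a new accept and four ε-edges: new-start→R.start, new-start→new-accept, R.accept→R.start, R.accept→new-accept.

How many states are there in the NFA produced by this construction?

Building bottom-up:
Each of the 7 symbol leaves contributes a 2-state fragment.
  c | a = 6 states
  (c | a)* = 8 states
  (c | a)*c = 9 states
  ((c | a)*c)* = 11 states
  c | ((c | a)*c)* = 15 states
  (c | ((c | a)*c)*)cab = 18 states

18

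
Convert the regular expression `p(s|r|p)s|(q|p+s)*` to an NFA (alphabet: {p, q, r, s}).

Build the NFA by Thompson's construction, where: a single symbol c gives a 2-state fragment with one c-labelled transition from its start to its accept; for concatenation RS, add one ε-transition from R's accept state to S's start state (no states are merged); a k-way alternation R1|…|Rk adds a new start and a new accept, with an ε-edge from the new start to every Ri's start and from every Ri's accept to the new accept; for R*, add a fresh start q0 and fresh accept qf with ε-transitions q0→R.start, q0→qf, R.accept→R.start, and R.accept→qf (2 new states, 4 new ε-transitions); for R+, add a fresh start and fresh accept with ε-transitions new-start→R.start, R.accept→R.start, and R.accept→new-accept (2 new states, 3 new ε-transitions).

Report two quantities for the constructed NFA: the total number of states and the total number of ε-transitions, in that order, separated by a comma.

26, 24

Bottom-up over the parse tree:
Each of the 8 symbol leaves contributes 2 states and 0 ε-transitions.
  s|r|p : 8 states, 6 ε-transitions
  p(s|r|p)s : 12 states, 8 ε-transitions
  p+ : 4 states, 3 ε-transitions
  p+s : 6 states, 4 ε-transitions
  q|p+s : 10 states, 8 ε-transitions
  (q|p+s)* : 12 states, 12 ε-transitions
  p(s|r|p)s|(q|p+s)* : 26 states, 24 ε-transitions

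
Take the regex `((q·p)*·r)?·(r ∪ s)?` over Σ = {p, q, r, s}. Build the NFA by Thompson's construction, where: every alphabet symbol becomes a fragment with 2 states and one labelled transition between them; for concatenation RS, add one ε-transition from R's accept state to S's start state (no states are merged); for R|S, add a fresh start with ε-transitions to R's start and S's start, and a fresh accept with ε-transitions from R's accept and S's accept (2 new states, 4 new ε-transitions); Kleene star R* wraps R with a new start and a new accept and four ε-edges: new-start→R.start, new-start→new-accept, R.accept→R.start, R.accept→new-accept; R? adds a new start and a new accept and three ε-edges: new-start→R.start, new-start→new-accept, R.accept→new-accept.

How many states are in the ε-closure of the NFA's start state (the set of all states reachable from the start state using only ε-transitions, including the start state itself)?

11

Work bottom-up. For each fragment F, track |ε-closure(F.start)| and whether F's accept lies in that closure (i.e. whether F accepts ε). A single-symbol fragment has closure size 1 and does not accept ε.
  q·p : same as the first factor's closure: |closure| = 1
  (q·p)* : new start has ε-edges to the inner start and to the new accept, so |closure| = 2 + 1 = 3
  (q·p)*·r : the left operand accepts ε, so the closure extends into the next operand (via the concat ε-link); |closure| = 3 + 1 = 4
  ((q·p)*·r)? : new start has ε-edges to the inner start and to the new accept, so |closure| = 2 + 4 = 6
  r ∪ s : |closure| = 1 + 1 + 1 = 3 (the new accept is not ε-reachable since no branch accepts ε)
  (r ∪ s)? : |closure| = 1 (new start) + 3 (body) + 1 (new accept, via ε) = 5
  ((q·p)*·r)?·(r ∪ s)? : |closure| = 6 + 5 = 11 (closure spills across the concat boundary because the left factor accepts ε)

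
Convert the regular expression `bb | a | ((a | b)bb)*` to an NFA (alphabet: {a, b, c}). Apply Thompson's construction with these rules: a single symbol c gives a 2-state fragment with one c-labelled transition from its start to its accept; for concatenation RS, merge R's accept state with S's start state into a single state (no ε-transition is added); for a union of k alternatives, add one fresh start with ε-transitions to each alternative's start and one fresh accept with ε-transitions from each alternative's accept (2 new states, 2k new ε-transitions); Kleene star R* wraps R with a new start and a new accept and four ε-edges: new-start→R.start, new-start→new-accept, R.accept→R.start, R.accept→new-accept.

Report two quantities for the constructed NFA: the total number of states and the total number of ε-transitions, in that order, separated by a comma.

17, 14

By structural recursion:
Each of the 7 symbol leaves contributes 2 states and 0 ε-transitions.
  bb → 3 states, 0 ε-transitions
  a | b → 6 states, 4 ε-transitions
  (a | b)bb → 8 states, 4 ε-transitions
  ((a | b)bb)* → 10 states, 8 ε-transitions
  bb | a | ((a | b)bb)* → 17 states, 14 ε-transitions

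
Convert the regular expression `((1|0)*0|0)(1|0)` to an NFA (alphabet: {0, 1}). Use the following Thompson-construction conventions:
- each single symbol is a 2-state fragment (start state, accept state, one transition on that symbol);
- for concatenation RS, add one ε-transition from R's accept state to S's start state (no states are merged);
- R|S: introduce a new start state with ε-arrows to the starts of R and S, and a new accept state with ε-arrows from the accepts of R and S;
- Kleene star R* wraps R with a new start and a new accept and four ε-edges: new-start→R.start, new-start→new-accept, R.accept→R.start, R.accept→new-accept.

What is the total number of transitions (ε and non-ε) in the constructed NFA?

By structural recursion:
Each of the 6 symbol leaves contributes 1 transition (1 symbol, 0 ε).
  1|0 → 6 transitions (2 symbol, 4 ε)
  (1|0)* → 10 transitions (2 symbol, 8 ε)
  (1|0)*0 → 12 transitions (3 symbol, 9 ε)
  (1|0)*0|0 → 17 transitions (4 symbol, 13 ε)
  1|0 → 6 transitions (2 symbol, 4 ε)
  ((1|0)*0|0)(1|0) → 24 transitions (6 symbol, 18 ε)

24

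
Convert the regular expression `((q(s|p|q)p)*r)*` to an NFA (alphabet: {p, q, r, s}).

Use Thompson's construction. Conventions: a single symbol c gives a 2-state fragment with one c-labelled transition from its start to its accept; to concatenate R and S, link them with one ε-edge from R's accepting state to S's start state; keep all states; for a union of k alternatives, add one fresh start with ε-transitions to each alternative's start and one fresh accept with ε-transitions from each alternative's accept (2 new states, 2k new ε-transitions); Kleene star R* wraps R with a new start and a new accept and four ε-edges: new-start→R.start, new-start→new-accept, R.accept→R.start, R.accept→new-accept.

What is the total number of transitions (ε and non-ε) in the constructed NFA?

23

Per subexpression:
Each of the 6 symbol leaves contributes 1 transition (1 symbol, 0 ε).
  s|p|q : 9 transitions (3 symbol, 6 ε)
  q(s|p|q)p : 13 transitions (5 symbol, 8 ε)
  (q(s|p|q)p)* : 17 transitions (5 symbol, 12 ε)
  (q(s|p|q)p)*r : 19 transitions (6 symbol, 13 ε)
  ((q(s|p|q)p)*r)* : 23 transitions (6 symbol, 17 ε)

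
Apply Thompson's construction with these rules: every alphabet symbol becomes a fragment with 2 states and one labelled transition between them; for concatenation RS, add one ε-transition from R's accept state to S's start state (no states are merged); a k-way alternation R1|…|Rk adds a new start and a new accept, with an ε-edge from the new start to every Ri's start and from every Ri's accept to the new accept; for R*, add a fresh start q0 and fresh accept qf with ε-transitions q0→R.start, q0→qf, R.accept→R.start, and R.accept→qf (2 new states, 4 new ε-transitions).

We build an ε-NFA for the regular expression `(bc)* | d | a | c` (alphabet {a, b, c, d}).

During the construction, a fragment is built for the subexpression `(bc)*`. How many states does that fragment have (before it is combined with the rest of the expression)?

Fragment for `(bc)*`:
Each of the 2 symbol leaves contributes a 2-state fragment.
  bc → 4 states
  (bc)* → 6 states

6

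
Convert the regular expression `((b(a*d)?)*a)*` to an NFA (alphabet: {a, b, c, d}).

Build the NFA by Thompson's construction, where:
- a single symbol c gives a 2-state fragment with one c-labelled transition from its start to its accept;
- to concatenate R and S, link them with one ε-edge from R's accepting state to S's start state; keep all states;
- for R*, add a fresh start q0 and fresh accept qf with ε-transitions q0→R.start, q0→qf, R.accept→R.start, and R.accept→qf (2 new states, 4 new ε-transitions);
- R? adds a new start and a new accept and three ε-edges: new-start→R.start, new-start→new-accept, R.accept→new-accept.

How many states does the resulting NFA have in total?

16

Bottom-up over the parse tree:
Each of the 4 symbol leaves contributes a 2-state fragment.
  a* = 4 states
  a*d = 6 states
  (a*d)? = 8 states
  b(a*d)? = 10 states
  (b(a*d)?)* = 12 states
  (b(a*d)?)*a = 14 states
  ((b(a*d)?)*a)* = 16 states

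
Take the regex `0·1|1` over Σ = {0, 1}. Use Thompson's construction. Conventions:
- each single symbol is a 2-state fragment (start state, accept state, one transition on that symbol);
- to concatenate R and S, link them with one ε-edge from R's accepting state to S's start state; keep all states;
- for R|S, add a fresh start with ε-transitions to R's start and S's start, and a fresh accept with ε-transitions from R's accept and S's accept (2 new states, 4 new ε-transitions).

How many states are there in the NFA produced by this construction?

8

Bottom-up over the parse tree:
Each of the 3 symbol leaves contributes a 2-state fragment.
  0·1 = 4 states
  0·1|1 = 8 states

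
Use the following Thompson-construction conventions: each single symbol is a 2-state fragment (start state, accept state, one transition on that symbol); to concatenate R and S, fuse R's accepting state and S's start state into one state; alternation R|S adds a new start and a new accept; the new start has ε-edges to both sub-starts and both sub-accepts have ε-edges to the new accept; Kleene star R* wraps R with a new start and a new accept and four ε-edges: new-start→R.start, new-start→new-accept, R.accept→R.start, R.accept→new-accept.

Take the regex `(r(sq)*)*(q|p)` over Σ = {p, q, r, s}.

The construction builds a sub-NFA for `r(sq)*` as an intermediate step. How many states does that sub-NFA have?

Fragment for `r(sq)*`:
Each of the 3 symbol leaves contributes a 2-state fragment.
  sq = 3 states
  (sq)* = 5 states
  r(sq)* = 6 states

6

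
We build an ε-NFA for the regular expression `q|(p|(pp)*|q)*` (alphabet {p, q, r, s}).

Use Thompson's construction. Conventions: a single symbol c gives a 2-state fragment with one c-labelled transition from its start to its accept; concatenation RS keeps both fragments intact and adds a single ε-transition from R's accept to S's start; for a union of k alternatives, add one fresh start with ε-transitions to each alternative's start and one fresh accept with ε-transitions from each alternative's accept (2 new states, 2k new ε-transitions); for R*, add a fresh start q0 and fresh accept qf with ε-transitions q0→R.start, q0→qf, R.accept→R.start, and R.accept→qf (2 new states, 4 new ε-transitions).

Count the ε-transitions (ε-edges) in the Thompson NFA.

By structural recursion:
Each of the 5 symbol leaves contributes 0 ε-transitions.
  pp — 1 ε-transition
  (pp)* — 5 ε-transitions
  p|(pp)*|q — 11 ε-transitions
  (p|(pp)*|q)* — 15 ε-transitions
  q|(p|(pp)*|q)* — 19 ε-transitions

19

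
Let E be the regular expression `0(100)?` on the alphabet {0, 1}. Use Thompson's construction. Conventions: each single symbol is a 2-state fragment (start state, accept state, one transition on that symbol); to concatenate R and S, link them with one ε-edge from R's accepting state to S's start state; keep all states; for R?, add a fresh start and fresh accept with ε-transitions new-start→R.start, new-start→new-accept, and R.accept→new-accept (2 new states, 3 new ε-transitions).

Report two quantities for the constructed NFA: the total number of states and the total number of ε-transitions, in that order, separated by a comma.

Recursing over subexpressions:
Each of the 4 symbol leaves contributes 2 states and 0 ε-transitions.
  100 — 6 states, 2 ε-transitions
  (100)? — 8 states, 5 ε-transitions
  0(100)? — 10 states, 6 ε-transitions

10, 6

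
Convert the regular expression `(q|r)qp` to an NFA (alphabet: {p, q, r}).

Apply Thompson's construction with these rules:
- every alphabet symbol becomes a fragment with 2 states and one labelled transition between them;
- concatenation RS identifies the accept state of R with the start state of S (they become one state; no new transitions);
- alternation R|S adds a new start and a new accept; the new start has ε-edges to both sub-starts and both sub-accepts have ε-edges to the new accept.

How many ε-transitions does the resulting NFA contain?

Per subexpression:
Each of the 4 symbol leaves contributes 0 ε-transitions.
  q|r — 4 ε-transitions
  (q|r)qp — 4 ε-transitions

4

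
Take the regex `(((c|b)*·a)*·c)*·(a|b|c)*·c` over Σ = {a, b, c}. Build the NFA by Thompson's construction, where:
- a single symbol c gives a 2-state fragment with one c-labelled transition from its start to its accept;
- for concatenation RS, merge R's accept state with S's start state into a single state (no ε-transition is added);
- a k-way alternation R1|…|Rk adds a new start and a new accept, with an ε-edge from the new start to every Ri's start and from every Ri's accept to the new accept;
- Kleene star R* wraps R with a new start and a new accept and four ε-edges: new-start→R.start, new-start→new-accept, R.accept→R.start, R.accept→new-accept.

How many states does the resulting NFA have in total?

Bottom-up over the parse tree:
Each of the 8 symbol leaves contributes a 2-state fragment.
  c|b → 6 states
  (c|b)* → 8 states
  (c|b)*·a → 9 states
  ((c|b)*·a)* → 11 states
  ((c|b)*·a)*·c → 12 states
  (((c|b)*·a)*·c)* → 14 states
  a|b|c → 8 states
  (a|b|c)* → 10 states
  (((c|b)*·a)*·c)*·(a|b|c)*·c → 24 states

24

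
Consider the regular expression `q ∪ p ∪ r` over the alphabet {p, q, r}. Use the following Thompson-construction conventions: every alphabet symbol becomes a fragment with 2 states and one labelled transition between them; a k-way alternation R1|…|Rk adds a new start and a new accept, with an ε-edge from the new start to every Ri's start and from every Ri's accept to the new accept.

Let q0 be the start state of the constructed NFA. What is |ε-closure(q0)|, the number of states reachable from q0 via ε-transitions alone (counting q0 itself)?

4

Work bottom-up. For each fragment F, track |ε-closure(F.start)| and whether F's accept lies in that closure (i.e. whether F accepts ε). A single-symbol fragment has closure size 1 and does not accept ε.
  q ∪ p ∪ r — |closure| = 1 + 1 + 1 + 1 = 4 (the new accept is not ε-reachable since no branch accepts ε)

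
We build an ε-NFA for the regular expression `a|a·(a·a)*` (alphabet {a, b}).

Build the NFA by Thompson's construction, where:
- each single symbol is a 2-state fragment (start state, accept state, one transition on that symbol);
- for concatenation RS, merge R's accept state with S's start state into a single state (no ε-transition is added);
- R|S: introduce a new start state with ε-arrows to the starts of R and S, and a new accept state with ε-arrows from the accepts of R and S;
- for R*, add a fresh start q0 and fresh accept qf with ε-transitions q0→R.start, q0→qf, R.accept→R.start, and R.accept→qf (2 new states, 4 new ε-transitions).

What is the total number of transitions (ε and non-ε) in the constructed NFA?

12

By structural recursion:
Each of the 4 symbol leaves contributes 1 transition (1 symbol, 0 ε).
  a·a = 2 transitions (2 symbol, 0 ε)
  (a·a)* = 6 transitions (2 symbol, 4 ε)
  a·(a·a)* = 7 transitions (3 symbol, 4 ε)
  a|a·(a·a)* = 12 transitions (4 symbol, 8 ε)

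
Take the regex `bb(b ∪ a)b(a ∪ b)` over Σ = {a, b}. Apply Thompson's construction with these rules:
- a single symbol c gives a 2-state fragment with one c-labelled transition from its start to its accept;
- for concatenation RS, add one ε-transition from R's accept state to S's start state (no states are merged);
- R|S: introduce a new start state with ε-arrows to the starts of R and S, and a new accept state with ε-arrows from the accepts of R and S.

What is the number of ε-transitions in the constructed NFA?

12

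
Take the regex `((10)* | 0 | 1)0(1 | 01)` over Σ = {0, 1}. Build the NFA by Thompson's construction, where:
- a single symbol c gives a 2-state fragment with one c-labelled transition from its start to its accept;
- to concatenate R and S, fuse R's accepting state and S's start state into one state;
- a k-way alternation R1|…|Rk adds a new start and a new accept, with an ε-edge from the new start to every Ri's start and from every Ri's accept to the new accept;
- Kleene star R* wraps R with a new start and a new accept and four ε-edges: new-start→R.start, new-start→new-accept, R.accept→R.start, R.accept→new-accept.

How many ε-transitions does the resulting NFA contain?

14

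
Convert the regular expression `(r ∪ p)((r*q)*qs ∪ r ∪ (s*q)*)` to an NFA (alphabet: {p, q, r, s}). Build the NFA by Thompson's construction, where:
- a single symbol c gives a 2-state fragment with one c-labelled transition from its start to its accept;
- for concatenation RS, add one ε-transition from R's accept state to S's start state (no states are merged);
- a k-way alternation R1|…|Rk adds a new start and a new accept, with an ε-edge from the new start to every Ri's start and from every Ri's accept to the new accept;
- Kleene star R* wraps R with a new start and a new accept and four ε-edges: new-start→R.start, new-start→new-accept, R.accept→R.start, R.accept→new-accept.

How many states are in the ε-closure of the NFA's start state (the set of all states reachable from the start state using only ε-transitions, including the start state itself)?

3

Let C(F) = |ε-closure(F.start)| within fragment F, and note whether F accepts ε. Symbol fragments have C = 1 and do not accept ε. Then:
  r ∪ p → C = 1 + 1 + 1 = 3 (the new accept is not ε-reachable since no branch accepts ε)
  r* → the star's fresh start ε-reaches both the body's start and the fresh accept: C = 2 + 1 = 3
  r*q → the left operand accepts ε, so the closure extends into the next operand (via the concat ε-link); C = 3 + 1 = 4
  (r*q)* → new start has ε-edges to the inner start and to the new accept, so C = 2 + 4 = 6
  (r*q)*qs → C = 6 + 1 = 7 (closure spills across the concat boundary because the left factor accepts ε)
  s* → new start has ε-edges to the inner start and to the new accept, so C = 2 + 1 = 3
  s*q → C = 3 + 1 = 4 (closure spills across the concat boundary because the left factor accepts ε)
  (s*q)* → the star's fresh start ε-reaches both the body's start and the fresh accept: C = 2 + 4 = 6
  (r*q)*qs ∪ r ∪ (s*q)* → C = 1 (new start) + (7 + 1 + 6) + 1 (new accept, since some branch ε-reaches its own accept) = 16
  (r ∪ p)((r*q)*qs ∪ r ∪ (s*q)*) → C equals the left operand's closure size = 3 (its accept is not ε-reachable, so the closure stops there)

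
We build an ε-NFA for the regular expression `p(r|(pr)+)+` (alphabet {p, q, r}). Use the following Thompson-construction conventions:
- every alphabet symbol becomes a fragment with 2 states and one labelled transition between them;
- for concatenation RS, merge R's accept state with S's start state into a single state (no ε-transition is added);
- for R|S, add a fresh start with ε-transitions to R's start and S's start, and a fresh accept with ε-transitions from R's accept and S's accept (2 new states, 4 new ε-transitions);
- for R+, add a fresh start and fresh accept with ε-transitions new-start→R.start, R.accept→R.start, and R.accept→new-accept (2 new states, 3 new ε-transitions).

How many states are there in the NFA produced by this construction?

Per subexpression:
Each of the 4 symbol leaves contributes a 2-state fragment.
  pr — 3 states
  (pr)+ — 5 states
  r|(pr)+ — 9 states
  (r|(pr)+)+ — 11 states
  p(r|(pr)+)+ — 12 states

12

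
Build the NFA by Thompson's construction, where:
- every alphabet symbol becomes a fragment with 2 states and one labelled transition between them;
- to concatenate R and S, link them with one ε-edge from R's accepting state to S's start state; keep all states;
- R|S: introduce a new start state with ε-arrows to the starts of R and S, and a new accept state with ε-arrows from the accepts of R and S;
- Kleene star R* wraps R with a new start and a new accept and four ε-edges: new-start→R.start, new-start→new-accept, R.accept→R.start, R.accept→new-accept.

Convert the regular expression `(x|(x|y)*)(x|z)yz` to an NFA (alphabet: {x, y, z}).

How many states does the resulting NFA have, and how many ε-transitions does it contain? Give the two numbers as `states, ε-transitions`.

22, 19

Building bottom-up:
Each of the 7 symbol leaves contributes 2 states and 0 ε-transitions.
  x|y — 6 states, 4 ε-transitions
  (x|y)* — 8 states, 8 ε-transitions
  x|(x|y)* — 12 states, 12 ε-transitions
  x|z — 6 states, 4 ε-transitions
  (x|(x|y)*)(x|z)yz — 22 states, 19 ε-transitions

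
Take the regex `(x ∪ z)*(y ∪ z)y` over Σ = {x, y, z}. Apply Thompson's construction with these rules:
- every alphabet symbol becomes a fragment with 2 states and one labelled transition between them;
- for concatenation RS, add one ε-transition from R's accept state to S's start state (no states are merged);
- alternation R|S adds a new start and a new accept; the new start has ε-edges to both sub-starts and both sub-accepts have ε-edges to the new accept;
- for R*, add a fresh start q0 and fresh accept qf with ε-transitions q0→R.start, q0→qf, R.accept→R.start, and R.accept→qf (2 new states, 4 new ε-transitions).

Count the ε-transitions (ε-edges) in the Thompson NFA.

14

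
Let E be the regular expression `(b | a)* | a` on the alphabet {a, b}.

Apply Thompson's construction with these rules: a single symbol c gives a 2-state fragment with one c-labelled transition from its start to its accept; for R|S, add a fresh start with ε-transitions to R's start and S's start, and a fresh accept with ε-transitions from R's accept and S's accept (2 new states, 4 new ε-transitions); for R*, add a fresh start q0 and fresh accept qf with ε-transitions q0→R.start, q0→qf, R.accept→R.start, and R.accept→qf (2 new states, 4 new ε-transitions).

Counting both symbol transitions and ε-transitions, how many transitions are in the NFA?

By structural recursion:
Each of the 3 symbol leaves contributes 1 transition (1 symbol, 0 ε).
  b | a = 6 transitions (2 symbol, 4 ε)
  (b | a)* = 10 transitions (2 symbol, 8 ε)
  (b | a)* | a = 15 transitions (3 symbol, 12 ε)

15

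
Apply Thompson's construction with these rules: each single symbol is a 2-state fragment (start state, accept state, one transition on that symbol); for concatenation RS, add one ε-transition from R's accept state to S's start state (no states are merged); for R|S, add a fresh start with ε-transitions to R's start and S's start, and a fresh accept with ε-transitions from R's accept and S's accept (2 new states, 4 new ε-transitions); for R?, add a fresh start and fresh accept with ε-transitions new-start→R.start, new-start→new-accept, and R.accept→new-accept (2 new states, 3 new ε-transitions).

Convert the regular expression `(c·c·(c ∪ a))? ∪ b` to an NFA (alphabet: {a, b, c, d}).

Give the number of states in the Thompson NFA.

16

Recursing over subexpressions:
Each of the 5 symbol leaves contributes a 2-state fragment.
  c ∪ a — 6 states
  c·c·(c ∪ a) — 10 states
  (c·c·(c ∪ a))? — 12 states
  (c·c·(c ∪ a))? ∪ b — 16 states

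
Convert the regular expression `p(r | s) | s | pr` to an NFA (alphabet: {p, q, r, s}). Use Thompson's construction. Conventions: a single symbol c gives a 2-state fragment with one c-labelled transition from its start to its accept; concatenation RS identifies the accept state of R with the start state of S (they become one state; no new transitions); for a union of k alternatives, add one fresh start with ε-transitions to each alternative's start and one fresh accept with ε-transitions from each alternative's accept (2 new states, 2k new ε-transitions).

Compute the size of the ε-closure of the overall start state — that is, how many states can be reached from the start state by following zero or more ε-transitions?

4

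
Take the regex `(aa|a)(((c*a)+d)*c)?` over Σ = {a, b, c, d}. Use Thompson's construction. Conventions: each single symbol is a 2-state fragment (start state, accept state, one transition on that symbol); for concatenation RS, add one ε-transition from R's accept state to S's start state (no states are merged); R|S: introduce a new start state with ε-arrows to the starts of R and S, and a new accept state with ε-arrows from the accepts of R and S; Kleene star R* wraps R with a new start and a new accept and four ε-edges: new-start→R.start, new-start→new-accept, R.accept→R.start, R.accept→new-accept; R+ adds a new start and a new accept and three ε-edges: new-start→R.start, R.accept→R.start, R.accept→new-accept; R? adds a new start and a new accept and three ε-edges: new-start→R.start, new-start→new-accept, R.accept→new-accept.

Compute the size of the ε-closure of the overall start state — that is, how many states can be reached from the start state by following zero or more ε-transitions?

Let C(F) = |ε-closure(F.start)| within fragment F, and note whether F accepts ε. Symbol fragments have C = 1 and do not accept ε. Then:
  aa — C equals the left operand's closure size = 1 (its accept is not ε-reachable, so the closure stops there)
  aa|a — C = 1 + 1 + 1 = 3 (the new accept is not ε-reachable since no branch accepts ε)
  c* — new start has ε-edges to the inner start and to the new accept, so C = 2 + 1 = 3
  c*a — C = 3 + 1 = 4 (closure spills across the concat boundary because the left factor accepts ε)
  (c*a)+ — new start ε-reaches only the body's start; the new accept needs a symbol first: C = 1 + 4 = 5
  (c*a)+d — C equals the left operand's closure size = 5 (its accept is not ε-reachable, so the closure stops there)
  ((c*a)+d)* — C = 1 (new start) + 5 (body) + 1 (new accept) = 7
  ((c*a)+d)*c — C = 7 + 1 = 8 (closure spills across the concat boundary because the left factor accepts ε)
  (((c*a)+d)*c)? — new start has ε-edges to the inner start and to the new accept, so C = 2 + 8 = 10
  (aa|a)(((c*a)+d)*c)? — C equals the left operand's closure size = 3 (its accept is not ε-reachable, so the closure stops there)

3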